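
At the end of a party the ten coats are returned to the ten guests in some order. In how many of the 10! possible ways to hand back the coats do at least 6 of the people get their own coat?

2176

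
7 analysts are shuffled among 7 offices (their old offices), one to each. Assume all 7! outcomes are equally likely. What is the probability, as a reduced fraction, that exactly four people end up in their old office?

1/72

Favorable outcomes: C(7,4)·!3 = 35·2 = 70.
Total outcomes: 7! = 5040.
Probability = 70/5040 = 1/72.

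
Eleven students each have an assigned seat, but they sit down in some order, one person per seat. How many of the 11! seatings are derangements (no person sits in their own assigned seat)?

14684570

The number of derangements of 11 is !11 = Σ_{k=0}^{11} (-1)^k·11!/k!
= 11! - 11!/1! + 11!/2! - 11!/3! + 11!/4! - 11!/5! + 11!/6! - 11!/7! + 11!/8! - 11!/9! + 11!/10! - 11!/11!
= 39916800 - 39916800 + 19958400 - 6652800 + 1663200 - 332640 + 55440 - 7920 + 990 - 110 + 11 - 1
= 14684570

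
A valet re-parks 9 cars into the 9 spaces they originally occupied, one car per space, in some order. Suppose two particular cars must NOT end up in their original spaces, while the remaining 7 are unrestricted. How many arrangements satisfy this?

287280

Let A_j be the event that the j-th constrained one is fixed. By inclusion-exclusion over the 2 events:
Σ_{j=0}^{2} (-1)^j C(2,j)(9-j)!
= C(2,0)·9! - C(2,1)·8! + C(2,2)·7!
= 362880 - 80640 + 5040
= 287280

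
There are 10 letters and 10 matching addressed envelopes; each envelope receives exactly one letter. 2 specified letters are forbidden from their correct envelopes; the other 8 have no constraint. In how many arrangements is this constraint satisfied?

2943360

Inclusion-exclusion on the 2 forbidden self-matches:
Σ_{j=0}^{2} (-1)^j C(2,j)(10-j)!
= C(2,0)·10! - C(2,1)·9! + C(2,2)·8!
= 3628800 - 725760 + 40320
= 2943360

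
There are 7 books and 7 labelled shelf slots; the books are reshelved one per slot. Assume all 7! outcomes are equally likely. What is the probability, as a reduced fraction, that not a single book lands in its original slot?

103/280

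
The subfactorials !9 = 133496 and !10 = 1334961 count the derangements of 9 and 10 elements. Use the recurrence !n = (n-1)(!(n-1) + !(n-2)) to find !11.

14684570

!11 = (11-1)·(!10 + !9) = 10·(1334961 + 133496) = 10·1468457 = 14684570.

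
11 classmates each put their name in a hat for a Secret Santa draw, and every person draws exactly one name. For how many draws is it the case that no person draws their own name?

!11 is the nearest integer to 11!/e.
11! = 39916800, and 39916800/e ≈ 14684570.08, so !11 = 14684570.

14684570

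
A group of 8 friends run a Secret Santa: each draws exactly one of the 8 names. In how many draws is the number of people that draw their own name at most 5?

# with exactly i fixed is C(8,i)·!(8-i); sum over i=0..5:
  i=0: C(8,0)·!8 = 1·14833 = 14833
  i=1: C(8,1)·!7 = 8·1854 = 14832
  i=2: C(8,2)·!6 = 28·265 = 7420
  i=3: C(8,3)·!5 = 56·44 = 2464
  i=4: C(8,4)·!4 = 70·9 = 630
  i=5: C(8,5)·!3 = 56·2 = 112
Total = 40291.

40291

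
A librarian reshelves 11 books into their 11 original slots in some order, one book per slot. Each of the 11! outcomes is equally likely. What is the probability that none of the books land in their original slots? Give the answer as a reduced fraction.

1468457/3991680

Favorable outcomes: !11 = 14684570.
Total outcomes: 11! = 39916800.
Probability = 14684570/39916800 = 1468457/3991680.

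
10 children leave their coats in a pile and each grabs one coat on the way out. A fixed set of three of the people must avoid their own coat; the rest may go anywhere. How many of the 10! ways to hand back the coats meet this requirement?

Inclusion-exclusion on the 3 forbidden self-matches:
Σ_{j=0}^{3} (-1)^j C(3,j)(10-j)!
= C(3,0)·10! - C(3,1)·9! + C(3,2)·8! - C(3,3)·7!
= 3628800 - 1088640 + 120960 - 5040
= 2656080

2656080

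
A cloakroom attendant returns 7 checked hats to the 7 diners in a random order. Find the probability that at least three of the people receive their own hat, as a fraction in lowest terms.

407/5040

Favorable outcomes: Σ_{i≥3} C(7,i)·!(7-i) = 35·9 + 35·2 + 21·1 + 7·0 + 1·1 = 407.
Total outcomes: 7! = 5040.
Probability = 407/5040 = 407/5040.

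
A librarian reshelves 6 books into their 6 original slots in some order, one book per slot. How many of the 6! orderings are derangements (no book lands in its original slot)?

265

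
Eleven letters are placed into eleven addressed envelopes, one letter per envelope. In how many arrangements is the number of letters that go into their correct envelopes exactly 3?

Choose which 3 of the 11 are fixed: C(11,3) = 165.
The remaining 8 must be deranged: !8 = 14833.
Total: 165 × 14833 = 2447445.

2447445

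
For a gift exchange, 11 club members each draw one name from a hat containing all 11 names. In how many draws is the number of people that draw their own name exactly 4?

Choose which 4 of the 11 are fixed: C(11,4) = 330.
The other 7 form a derangement: !7 = 1854.
Total: 330 × 1854 = 611820.

611820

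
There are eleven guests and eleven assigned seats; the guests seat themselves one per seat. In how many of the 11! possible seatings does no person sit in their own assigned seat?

!11 = 11! · Σ_{k=0}^{11} (-1)^k/k!
= 11! - 11!/1! + 11!/2! - 11!/3! + 11!/4! - 11!/5! + 11!/6! - 11!/7! + 11!/8! - 11!/9! + 11!/10! - 11!/11!
= 39916800 - 39916800 + 19958400 - 6652800 + 1663200 - 332640 + 55440 - 7920 + 990 - 110 + 11 - 1
= 14684570

14684570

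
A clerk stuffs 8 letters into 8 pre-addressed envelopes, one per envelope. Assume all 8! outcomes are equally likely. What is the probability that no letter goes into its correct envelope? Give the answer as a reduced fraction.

Favorable outcomes: !8 = 14833.
Total outcomes: 8! = 40320.
Probability = 14833/40320 = 2119/5760.

2119/5760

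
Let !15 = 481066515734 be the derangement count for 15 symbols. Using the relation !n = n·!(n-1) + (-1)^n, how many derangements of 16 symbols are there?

7697064251745

!16 = 16·481066515734 + 1 = 7697064251745.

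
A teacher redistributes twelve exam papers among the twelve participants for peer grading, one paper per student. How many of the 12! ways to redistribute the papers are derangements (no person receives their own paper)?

176214841

Recurrence: !12 = 11·(!11 + !10).
!12 = 11·(14684570 + 1334961) = 11·16019531 = 176214841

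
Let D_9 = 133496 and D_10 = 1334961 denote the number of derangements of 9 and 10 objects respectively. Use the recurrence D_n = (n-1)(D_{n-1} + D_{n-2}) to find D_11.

D_11 = (11-1)·(D_10 + D_9) = 10·(1334961 + 133496) = 10·1468457 = 14684570.

14684570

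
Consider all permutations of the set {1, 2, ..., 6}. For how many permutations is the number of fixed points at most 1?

529

Sum C(6,i)·!(6-i) for i = 0..1:
  i=0: C(6,0)·!6 = 1·265 = 265
  i=1: C(6,1)·!5 = 6·44 = 264
Total = 529.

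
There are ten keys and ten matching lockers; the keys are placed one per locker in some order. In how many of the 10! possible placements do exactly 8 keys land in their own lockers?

Pick the 8 fixed positions: C(10,8) = 45 ways.
The remaining 2 must be deranged: !2 = 1.
Total: 45 × 1 = 45.

45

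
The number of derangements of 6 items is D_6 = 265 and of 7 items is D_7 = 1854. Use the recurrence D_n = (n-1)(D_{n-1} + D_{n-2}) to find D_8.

14833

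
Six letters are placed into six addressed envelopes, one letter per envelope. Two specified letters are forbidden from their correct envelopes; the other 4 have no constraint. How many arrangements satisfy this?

504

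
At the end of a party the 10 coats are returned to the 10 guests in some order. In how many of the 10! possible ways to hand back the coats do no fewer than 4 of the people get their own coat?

# with exactly i fixed is C(10,i)·!(10-i); sum over i=4..10:
  i=4: C(10,4)·!6 = 210·265 = 55650
  i=5: C(10,5)·!5 = 252·44 = 11088
  i=6: C(10,6)·!4 = 210·9 = 1890
  i=7: C(10,7)·!3 = 120·2 = 240
  i=8: C(10,8)·!2 = 45·1 = 45
  i=9: C(10,9)·!1 = 10·0 = 0
  i=10: C(10,10)·!0 = 1·1 = 1
Total = 68914.

68914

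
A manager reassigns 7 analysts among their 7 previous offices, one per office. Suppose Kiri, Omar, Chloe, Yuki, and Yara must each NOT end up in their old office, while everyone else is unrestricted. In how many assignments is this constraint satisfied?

Inclusion-exclusion on the 5 forbidden self-matches:
Σ_{j=0}^{5} (-1)^j C(5,j)(7-j)!
= C(5,0)·7! - C(5,1)·6! + C(5,2)·5! - C(5,3)·4! + C(5,4)·3! - C(5,5)·2!
= 5040 - 3600 + 1200 - 240 + 30 - 2
= 2428

2428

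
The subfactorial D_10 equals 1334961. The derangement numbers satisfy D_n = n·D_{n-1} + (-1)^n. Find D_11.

D_11 = 11·1334961 - 1 = 14684570.

14684570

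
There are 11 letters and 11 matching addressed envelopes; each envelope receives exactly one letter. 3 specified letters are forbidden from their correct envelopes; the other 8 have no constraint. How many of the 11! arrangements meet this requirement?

Inclusion-exclusion on the 3 forbidden self-matches:
Σ_{j=0}^{3} (-1)^j C(3,j)(11-j)!
= C(3,0)·11! - C(3,1)·10! + C(3,2)·9! - C(3,3)·8!
= 39916800 - 10886400 + 1088640 - 40320
= 30078720

30078720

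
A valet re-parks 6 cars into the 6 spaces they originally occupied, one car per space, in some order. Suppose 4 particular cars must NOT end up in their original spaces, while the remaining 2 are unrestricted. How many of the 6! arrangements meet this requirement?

Let A_j be the event that the j-th constrained one is fixed. By inclusion-exclusion over the 4 events:
Σ_{j=0}^{4} (-1)^j C(4,j)(6-j)!
= C(4,0)·6! - C(4,1)·5! + C(4,2)·4! - C(4,3)·3! + C(4,4)·2!
= 720 - 480 + 144 - 24 + 2
= 362

362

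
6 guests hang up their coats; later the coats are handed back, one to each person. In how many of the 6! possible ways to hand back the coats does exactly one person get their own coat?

Choose which one of the 6 is fixed: C(6,1) = 6.
The other 5 form a derangement: !5 = 44.
Total: 6 × 44 = 264.

264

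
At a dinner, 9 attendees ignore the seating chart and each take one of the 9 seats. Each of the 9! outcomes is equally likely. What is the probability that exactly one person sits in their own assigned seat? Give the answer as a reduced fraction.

2119/5760

Favorable outcomes: C(9,1)·!8 = 9·14833 = 133497.
Total outcomes: 9! = 362880.
Probability = 133497/362880 = 2119/5760.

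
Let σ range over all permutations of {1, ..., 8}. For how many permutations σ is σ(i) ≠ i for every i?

!8 is the nearest integer to 8!/e.
8! = 40320, and 40320/e ≈ 14832.90, so !8 = 14833.

14833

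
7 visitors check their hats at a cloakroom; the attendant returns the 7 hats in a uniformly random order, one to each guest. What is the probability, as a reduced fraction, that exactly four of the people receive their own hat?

1/72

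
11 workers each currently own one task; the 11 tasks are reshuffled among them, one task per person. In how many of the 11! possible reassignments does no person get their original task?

14684570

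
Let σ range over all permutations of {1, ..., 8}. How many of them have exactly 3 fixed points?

2464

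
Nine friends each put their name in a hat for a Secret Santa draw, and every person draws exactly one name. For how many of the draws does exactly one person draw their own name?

133497

Choose which one of the 9 is fixed: C(9,1) = 9.
The remaining 8 must be deranged: !8 = 14833.
Total: 9 × 14833 = 133497.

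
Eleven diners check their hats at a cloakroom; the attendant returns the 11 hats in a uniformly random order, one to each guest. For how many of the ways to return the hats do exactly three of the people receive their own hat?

Choose which 3 of the 11 are fixed: C(11,3) = 165.
The remaining 8 must be deranged: !8 = 14833.
Total: 165 × 14833 = 2447445.

2447445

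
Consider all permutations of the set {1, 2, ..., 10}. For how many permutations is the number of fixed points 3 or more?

# with exactly i fixed is C(10,i)·!(10-i); sum over i=3..10:
  i=3: C(10,3)·!7 = 120·1854 = 222480
  i=4: C(10,4)·!6 = 210·265 = 55650
  i=5: C(10,5)·!5 = 252·44 = 11088
  i=6: C(10,6)·!4 = 210·9 = 1890
  i=7: C(10,7)·!3 = 120·2 = 240
  i=8: C(10,8)·!2 = 45·1 = 45
  i=9: C(10,9)·!1 = 10·0 = 0
  i=10: C(10,10)·!0 = 1·1 = 1
Total = 291394.

291394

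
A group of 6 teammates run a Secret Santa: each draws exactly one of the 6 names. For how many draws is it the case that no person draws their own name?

The number of derangements of 6 is !6 = Σ_{k=0}^{6} (-1)^k·6!/k!
= 6! - 6!/1! + 6!/2! - 6!/3! + 6!/4! - 6!/5! + 6!/6!
= 720 - 720 + 360 - 120 + 30 - 6 + 1
= 265

265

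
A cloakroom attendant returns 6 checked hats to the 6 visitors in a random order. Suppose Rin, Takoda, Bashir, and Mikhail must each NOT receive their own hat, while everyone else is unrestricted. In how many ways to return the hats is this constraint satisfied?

362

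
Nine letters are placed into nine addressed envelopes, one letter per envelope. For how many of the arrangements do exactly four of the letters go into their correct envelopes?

Choose which 4 of the 9 are fixed: C(9,4) = 126.
The other 5 form a derangement: !5 = 44.
Total: 126 × 44 = 5544.

5544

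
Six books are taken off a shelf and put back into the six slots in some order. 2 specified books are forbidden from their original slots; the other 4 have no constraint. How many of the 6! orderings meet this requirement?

504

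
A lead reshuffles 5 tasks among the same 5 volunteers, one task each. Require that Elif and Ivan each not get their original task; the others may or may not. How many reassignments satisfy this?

Inclusion-exclusion on the 2 forbidden self-matches:
Σ_{j=0}^{2} (-1)^j C(2,j)(5-j)!
= C(2,0)·5! - C(2,1)·4! + C(2,2)·3!
= 120 - 48 + 6
= 78

78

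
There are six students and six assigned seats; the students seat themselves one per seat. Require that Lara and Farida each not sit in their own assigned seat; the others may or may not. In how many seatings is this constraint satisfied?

504

Inclusion-exclusion on the 2 forbidden self-matches:
Σ_{j=0}^{2} (-1)^j C(2,j)(6-j)!
= C(2,0)·6! - C(2,1)·5! + C(2,2)·4!
= 720 - 240 + 24
= 504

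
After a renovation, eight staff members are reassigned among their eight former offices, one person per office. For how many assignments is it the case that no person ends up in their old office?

By inclusion-exclusion, !8 = Σ (-1)^k · 8!/k! for k=0..8
= 8! - 8!/1! + 8!/2! - 8!/3! + 8!/4! - 8!/5! + 8!/6! - 8!/7! + 8!/8!
= 40320 - 40320 + 20160 - 6720 + 1680 - 336 + 56 - 8 + 1
= 14833

14833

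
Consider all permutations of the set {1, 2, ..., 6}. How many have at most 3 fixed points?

Sum C(6,i)·!(6-i) for i = 0..3:
  i=0: C(6,0)·!6 = 1·265 = 265
  i=1: C(6,1)·!5 = 6·44 = 264
  i=2: C(6,2)·!4 = 15·9 = 135
  i=3: C(6,3)·!3 = 20·2 = 40
Total = 704.

704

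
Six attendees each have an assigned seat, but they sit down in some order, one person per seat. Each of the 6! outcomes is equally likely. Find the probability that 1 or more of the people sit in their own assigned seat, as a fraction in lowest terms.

Favorable outcomes: Σ_{i≥1} C(6,i)·!(6-i) = 6·44 + 15·9 + 20·2 + 15·1 + 6·0 + 1·1 = 455.
Total outcomes: 6! = 720.
Probability = 455/720 = 91/144.

91/144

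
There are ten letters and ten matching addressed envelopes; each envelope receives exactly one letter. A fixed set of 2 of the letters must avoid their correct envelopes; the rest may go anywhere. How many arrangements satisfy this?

2943360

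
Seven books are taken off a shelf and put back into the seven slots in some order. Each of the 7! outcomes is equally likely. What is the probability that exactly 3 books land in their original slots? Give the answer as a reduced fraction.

1/16

Favorable outcomes: C(7,3)·!4 = 35·9 = 315.
Total outcomes: 7! = 5040.
Probability = 315/5040 = 1/16.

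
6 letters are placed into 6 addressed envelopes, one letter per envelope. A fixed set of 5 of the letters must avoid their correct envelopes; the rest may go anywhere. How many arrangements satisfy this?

Let A_j be the event that the j-th constrained one is fixed. By inclusion-exclusion over the 5 events:
Σ_{j=0}^{5} (-1)^j C(5,j)(6-j)!
= C(5,0)·6! - C(5,1)·5! + C(5,2)·4! - C(5,3)·3! + C(5,4)·2! - C(5,5)·1!
= 720 - 600 + 240 - 60 + 10 - 1
= 309

309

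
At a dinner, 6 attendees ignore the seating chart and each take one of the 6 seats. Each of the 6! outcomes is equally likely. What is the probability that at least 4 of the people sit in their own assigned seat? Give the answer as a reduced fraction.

1/45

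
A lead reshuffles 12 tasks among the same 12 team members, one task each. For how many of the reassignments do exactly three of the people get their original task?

29369120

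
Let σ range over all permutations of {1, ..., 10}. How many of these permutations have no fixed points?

By inclusion-exclusion, !10 = Σ (-1)^k · 10!/k! for k=0..10
= 10! - 10!/1! + 10!/2! - 10!/3! + 10!/4! - 10!/5! + 10!/6! - 10!/7! + 10!/8! - 10!/9! + 10!/10!
= 3628800 - 3628800 + 1814400 - 604800 + 151200 - 30240 + 5040 - 720 + 90 - 10 + 1
= 1334961

1334961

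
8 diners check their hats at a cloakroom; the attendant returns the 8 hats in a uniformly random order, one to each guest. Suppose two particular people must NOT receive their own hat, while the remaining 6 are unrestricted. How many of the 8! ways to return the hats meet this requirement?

30960

Let A_j be the event that the j-th constrained one is fixed. By inclusion-exclusion over the 2 events:
Σ_{j=0}^{2} (-1)^j C(2,j)(8-j)!
= C(2,0)·8! - C(2,1)·7! + C(2,2)·6!
= 40320 - 10080 + 720
= 30960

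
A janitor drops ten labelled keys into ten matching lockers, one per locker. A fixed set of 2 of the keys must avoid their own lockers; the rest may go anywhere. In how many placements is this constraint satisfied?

2943360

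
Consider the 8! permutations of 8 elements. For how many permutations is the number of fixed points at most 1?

# with exactly i fixed is C(8,i)·!(8-i); sum over i=0..1:
  i=0: C(8,0)·!8 = 1·14833 = 14833
  i=1: C(8,1)·!7 = 8·1854 = 14832
Total = 29665.

29665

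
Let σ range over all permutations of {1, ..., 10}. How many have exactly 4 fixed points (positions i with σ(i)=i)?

55650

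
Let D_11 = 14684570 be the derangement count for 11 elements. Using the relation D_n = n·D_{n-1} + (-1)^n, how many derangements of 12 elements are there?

D_12 = 12·14684570 + 1 = 176214841.

176214841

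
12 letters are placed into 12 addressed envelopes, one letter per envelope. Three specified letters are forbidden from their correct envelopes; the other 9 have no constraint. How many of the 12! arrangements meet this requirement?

369774720

Inclusion-exclusion on the 3 forbidden self-matches:
Σ_{j=0}^{3} (-1)^j C(3,j)(12-j)!
= C(3,0)·12! - C(3,1)·11! + C(3,2)·10! - C(3,3)·9!
= 479001600 - 119750400 + 10886400 - 362880
= 369774720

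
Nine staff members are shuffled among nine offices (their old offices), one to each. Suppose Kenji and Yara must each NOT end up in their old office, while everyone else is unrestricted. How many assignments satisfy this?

Inclusion-exclusion on the 2 forbidden self-matches:
Σ_{j=0}^{2} (-1)^j C(2,j)(9-j)!
= C(2,0)·9! - C(2,1)·8! + C(2,2)·7!
= 362880 - 80640 + 5040
= 287280

287280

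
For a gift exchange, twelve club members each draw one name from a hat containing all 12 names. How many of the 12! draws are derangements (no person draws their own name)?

The number of derangements of 12 is !12 = Σ_{k=0}^{12} (-1)^k·12!/k!
= 12! - 12!/1! + 12!/2! - 12!/3! + 12!/4! - 12!/5! + 12!/6! - 12!/7! + 12!/8! - 12!/9! + 12!/10! - 12!/11! + 12!/12!
= 479001600 - 479001600 + 239500800 - 79833600 + 19958400 - 3991680 + 665280 - 95040 + 11880 - 1320 + 132 - 12 + 1
= 176214841

176214841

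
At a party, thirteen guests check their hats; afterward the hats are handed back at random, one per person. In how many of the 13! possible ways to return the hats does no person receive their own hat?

2290792932

The subfactorial !13 = [13!/e] (nearest integer).
13! = 6227020800, and 6227020800/e ≈ 2290792932.07, so !13 = 2290792932.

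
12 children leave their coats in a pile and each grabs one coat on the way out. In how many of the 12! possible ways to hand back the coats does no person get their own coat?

176214841

Use !n = n·!(n-1) + (-1)^n.
!12 = 12·14684570 + 1 = 176214841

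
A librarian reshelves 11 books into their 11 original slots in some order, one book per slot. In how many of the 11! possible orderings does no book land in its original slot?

14684570

By inclusion-exclusion, !11 = Σ (-1)^k · 11!/k! for k=0..11
= 11! - 11!/1! + 11!/2! - 11!/3! + 11!/4! - 11!/5! + 11!/6! - 11!/7! + 11!/8! - 11!/9! + 11!/10! - 11!/11!
= 39916800 - 39916800 + 19958400 - 6652800 + 1663200 - 332640 + 55440 - 7920 + 990 - 110 + 11 - 1
= 14684570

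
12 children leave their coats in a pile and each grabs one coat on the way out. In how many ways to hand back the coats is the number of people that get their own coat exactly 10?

66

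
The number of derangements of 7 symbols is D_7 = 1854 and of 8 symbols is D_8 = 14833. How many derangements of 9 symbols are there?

133496

D_9 = (9-1)·(D_8 + D_7) = 8·(14833 + 1854) = 8·16687 = 133496.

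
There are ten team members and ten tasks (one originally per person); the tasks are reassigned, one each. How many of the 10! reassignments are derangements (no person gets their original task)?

Recurrence: !10 = 9·(!9 + !8).
!10 = 9·(133496 + 14833) = 9·148329 = 1334961

1334961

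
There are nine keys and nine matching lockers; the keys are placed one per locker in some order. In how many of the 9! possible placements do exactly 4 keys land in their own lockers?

5544

Choose which 4 of the 9 are fixed: C(9,4) = 126.
The remaining 5 must be deranged: !5 = 44.
Total: 126 × 44 = 5544.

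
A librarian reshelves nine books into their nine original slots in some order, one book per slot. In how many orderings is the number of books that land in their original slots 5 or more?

1339

Sum C(9,i)·!(9-i) for i = 5..9:
  i=5: C(9,5)·!4 = 126·9 = 1134
  i=6: C(9,6)·!3 = 84·2 = 168
  i=7: C(9,7)·!2 = 36·1 = 36
  i=8: C(9,8)·!1 = 9·0 = 0
  i=9: C(9,9)·!0 = 1·1 = 1
Total = 1339.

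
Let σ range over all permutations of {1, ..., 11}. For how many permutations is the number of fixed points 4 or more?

Sum C(11,i)·!(11-i) for i = 4..11:
  i=4: C(11,4)·!7 = 330·1854 = 611820
  i=5: C(11,5)·!6 = 462·265 = 122430
  i=6: C(11,6)·!5 = 462·44 = 20328
  i=7: C(11,7)·!4 = 330·9 = 2970
  i=8: C(11,8)·!3 = 165·2 = 330
  i=9: C(11,9)·!2 = 55·1 = 55
  i=10: C(11,10)·!1 = 11·0 = 0
  i=11: C(11,11)·!0 = 1·1 = 1
Total = 757934.

757934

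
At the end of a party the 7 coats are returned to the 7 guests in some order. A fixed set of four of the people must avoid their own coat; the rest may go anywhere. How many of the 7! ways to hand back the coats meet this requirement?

2790

Let A_j be the event that the j-th constrained one is fixed. By inclusion-exclusion over the 4 events:
Σ_{j=0}^{4} (-1)^j C(4,j)(7-j)!
= C(4,0)·7! - C(4,1)·6! + C(4,2)·5! - C(4,3)·4! + C(4,4)·3!
= 5040 - 2880 + 720 - 96 + 6
= 2790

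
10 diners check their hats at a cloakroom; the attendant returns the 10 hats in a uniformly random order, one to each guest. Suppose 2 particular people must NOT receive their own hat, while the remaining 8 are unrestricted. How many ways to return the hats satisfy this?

2943360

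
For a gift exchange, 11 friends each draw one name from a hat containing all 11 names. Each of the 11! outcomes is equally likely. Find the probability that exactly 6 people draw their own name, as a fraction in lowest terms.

11/21600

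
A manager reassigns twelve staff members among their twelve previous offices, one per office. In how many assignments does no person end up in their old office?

176214841

!12 is the nearest integer to 12!/e.
12! = 479001600, and 479001600/e ≈ 176214840.93, so !12 = 176214841.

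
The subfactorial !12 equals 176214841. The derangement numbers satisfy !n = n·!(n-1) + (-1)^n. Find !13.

!13 = 13·176214841 - 1 = 2290792932.

2290792932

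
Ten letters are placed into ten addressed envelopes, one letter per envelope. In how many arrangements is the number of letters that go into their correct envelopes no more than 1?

# with exactly i fixed is C(10,i)·!(10-i); sum over i=0..1:
  i=0: C(10,0)·!10 = 1·1334961 = 1334961
  i=1: C(10,1)·!9 = 10·133496 = 1334960
Total = 2669921.

2669921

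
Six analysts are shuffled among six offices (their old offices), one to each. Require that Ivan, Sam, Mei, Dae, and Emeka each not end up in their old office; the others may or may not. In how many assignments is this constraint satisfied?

309

Let A_j be the event that the j-th constrained one is fixed. By inclusion-exclusion over the 5 events:
Σ_{j=0}^{5} (-1)^j C(5,j)(6-j)!
= C(5,0)·6! - C(5,1)·5! + C(5,2)·4! - C(5,3)·3! + C(5,4)·2! - C(5,5)·1!
= 720 - 600 + 240 - 60 + 10 - 1
= 309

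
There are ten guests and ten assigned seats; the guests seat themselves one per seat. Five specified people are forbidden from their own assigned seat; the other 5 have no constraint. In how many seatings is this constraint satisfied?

2170680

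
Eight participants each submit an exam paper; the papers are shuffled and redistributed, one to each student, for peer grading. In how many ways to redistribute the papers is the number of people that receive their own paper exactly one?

14832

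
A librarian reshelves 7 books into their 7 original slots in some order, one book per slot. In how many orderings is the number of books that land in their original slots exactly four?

70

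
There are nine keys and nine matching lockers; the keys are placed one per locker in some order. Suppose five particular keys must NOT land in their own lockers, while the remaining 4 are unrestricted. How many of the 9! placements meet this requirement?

205056

Inclusion-exclusion on the 5 forbidden self-matches:
Σ_{j=0}^{5} (-1)^j C(5,j)(9-j)!
= C(5,0)·9! - C(5,1)·8! + C(5,2)·7! - C(5,3)·6! + C(5,4)·5! - C(5,5)·4!
= 362880 - 201600 + 50400 - 7200 + 600 - 24
= 205056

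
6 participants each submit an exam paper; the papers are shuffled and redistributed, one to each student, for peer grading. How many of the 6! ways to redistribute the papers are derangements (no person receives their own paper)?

265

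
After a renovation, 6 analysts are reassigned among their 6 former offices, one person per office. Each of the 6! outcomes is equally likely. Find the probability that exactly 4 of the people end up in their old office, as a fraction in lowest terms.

Favorable outcomes: C(6,4)·!2 = 15·1 = 15.
Total outcomes: 6! = 720.
Probability = 15/720 = 1/48.

1/48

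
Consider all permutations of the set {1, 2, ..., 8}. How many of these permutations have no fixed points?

14833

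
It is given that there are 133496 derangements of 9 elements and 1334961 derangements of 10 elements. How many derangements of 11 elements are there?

14684570

D_11 = (11-1)·(D_10 + D_9) = 10·(1334961 + 133496) = 10·1468457 = 14684570.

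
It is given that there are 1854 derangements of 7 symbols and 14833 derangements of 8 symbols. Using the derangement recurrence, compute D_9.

133496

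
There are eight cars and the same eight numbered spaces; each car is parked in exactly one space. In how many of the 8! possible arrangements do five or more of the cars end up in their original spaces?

141

# with exactly i fixed is C(8,i)·!(8-i); sum over i=5..8:
  i=5: C(8,5)·!3 = 56·2 = 112
  i=6: C(8,6)·!2 = 28·1 = 28
  i=7: C(8,7)·!1 = 8·0 = 0
  i=8: C(8,8)·!0 = 1·1 = 1
Total = 141.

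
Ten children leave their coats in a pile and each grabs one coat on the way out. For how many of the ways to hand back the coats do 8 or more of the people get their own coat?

46

Sum C(10,i)·!(10-i) for i = 8..10:
  i=8: C(10,8)·!2 = 45·1 = 45
  i=9: C(10,9)·!1 = 10·0 = 0
  i=10: C(10,10)·!0 = 1·1 = 1
Total = 46.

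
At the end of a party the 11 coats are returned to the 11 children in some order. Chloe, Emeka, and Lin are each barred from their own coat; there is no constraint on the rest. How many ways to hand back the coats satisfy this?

Inclusion-exclusion on the 3 forbidden self-matches:
Σ_{j=0}^{3} (-1)^j C(3,j)(11-j)!
= C(3,0)·11! - C(3,1)·10! + C(3,2)·9! - C(3,3)·8!
= 39916800 - 10886400 + 1088640 - 40320
= 30078720

30078720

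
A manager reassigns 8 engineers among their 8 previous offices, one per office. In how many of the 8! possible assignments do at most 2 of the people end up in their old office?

Sum C(8,i)·!(8-i) for i = 0..2:
  i=0: C(8,0)·!8 = 1·14833 = 14833
  i=1: C(8,1)·!7 = 8·1854 = 14832
  i=2: C(8,2)·!6 = 28·265 = 7420
Total = 37085.

37085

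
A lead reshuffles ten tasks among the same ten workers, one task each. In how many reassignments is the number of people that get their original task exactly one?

Choose which one of the 10 is fixed: C(10,1) = 10.
The remaining 9 must be deranged: !9 = 133496.
Total: 10 × 133496 = 1334960.

1334960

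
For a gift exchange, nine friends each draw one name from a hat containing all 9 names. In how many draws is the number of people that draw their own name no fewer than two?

# with exactly i fixed is C(9,i)·!(9-i); sum over i=2..9:
  i=2: C(9,2)·!7 = 36·1854 = 66744
  i=3: C(9,3)·!6 = 84·265 = 22260
  i=4: C(9,4)·!5 = 126·44 = 5544
  i=5: C(9,5)·!4 = 126·9 = 1134
  i=6: C(9,6)·!3 = 84·2 = 168
  i=7: C(9,7)·!2 = 36·1 = 36
  i=8: C(9,8)·!1 = 9·0 = 0
  i=9: C(9,9)·!0 = 1·1 = 1
Total = 95887.

95887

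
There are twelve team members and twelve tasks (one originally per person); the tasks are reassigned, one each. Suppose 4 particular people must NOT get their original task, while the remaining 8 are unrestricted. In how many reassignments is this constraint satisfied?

339696000

Let A_j be the event that the j-th constrained one is fixed. By inclusion-exclusion over the 4 events:
Σ_{j=0}^{4} (-1)^j C(4,j)(12-j)!
= C(4,0)·12! - C(4,1)·11! + C(4,2)·10! - C(4,3)·9! + C(4,4)·8!
= 479001600 - 159667200 + 21772800 - 1451520 + 40320
= 339696000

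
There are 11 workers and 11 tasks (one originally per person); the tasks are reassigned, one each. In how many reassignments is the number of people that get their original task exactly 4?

611820

Choose which 4 of the 11 are fixed: C(11,4) = 330.
The remaining 7 must be deranged: !7 = 1854.
Total: 330 × 1854 = 611820.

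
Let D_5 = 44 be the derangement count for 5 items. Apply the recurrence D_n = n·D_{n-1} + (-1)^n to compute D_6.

265

D_6 = 6·44 + 1 = 265.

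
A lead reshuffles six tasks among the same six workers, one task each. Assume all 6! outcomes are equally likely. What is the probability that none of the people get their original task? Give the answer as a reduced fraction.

53/144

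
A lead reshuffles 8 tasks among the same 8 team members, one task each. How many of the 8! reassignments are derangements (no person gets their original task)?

14833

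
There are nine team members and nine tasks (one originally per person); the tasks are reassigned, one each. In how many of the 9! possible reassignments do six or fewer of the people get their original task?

362843

# with exactly i fixed is C(9,i)·!(9-i); sum over i=0..6:
  i=0: C(9,0)·!9 = 1·133496 = 133496
  i=1: C(9,1)·!8 = 9·14833 = 133497
  i=2: C(9,2)·!7 = 36·1854 = 66744
  i=3: C(9,3)·!6 = 84·265 = 22260
  i=4: C(9,4)·!5 = 126·44 = 5544
  i=5: C(9,5)·!4 = 126·9 = 1134
  i=6: C(9,6)·!3 = 84·2 = 168
Total = 362843.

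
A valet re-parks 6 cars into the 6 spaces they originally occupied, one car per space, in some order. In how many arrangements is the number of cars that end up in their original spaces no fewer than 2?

191

Sum C(6,i)·!(6-i) for i = 2..6:
  i=2: C(6,2)·!4 = 15·9 = 135
  i=3: C(6,3)·!3 = 20·2 = 40
  i=4: C(6,4)·!2 = 15·1 = 15
  i=5: C(6,5)·!1 = 6·0 = 0
  i=6: C(6,6)·!0 = 1·1 = 1
Total = 191.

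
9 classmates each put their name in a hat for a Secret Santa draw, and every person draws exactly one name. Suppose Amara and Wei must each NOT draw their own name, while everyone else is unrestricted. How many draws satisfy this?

Inclusion-exclusion on the 2 forbidden self-matches:
Σ_{j=0}^{2} (-1)^j C(2,j)(9-j)!
= C(2,0)·9! - C(2,1)·8! + C(2,2)·7!
= 362880 - 80640 + 5040
= 287280

287280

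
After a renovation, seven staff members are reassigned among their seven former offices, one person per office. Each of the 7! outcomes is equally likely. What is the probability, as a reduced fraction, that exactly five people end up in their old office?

Favorable outcomes: C(7,5)·!2 = 21·1 = 21.
Total outcomes: 7! = 5040.
Probability = 21/5040 = 1/240.

1/240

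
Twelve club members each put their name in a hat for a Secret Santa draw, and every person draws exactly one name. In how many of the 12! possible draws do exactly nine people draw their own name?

Pick the 9 fixed positions: C(12,9) = 220 ways.
The other 3 form a derangement: !3 = 2.
Total: 220 × 2 = 440.

440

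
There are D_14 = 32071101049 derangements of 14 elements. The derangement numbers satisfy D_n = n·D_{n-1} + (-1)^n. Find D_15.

481066515734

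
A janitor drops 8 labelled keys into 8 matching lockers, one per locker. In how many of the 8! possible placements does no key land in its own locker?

14833

The subfactorial !8 = [8!/e] (nearest integer).
8! = 40320, and 40320/e ≈ 14832.90, so !8 = 14833.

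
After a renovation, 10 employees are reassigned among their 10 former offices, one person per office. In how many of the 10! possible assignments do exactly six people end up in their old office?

1890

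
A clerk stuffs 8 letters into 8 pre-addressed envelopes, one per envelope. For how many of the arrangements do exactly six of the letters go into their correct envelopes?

28

Choose which 6 of the 8 are fixed: C(8,6) = 28.
The remaining 2 must be deranged: !2 = 1.
Total: 28 × 1 = 28.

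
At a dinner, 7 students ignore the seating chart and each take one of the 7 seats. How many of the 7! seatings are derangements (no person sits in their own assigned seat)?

1854

By inclusion-exclusion, !7 = Σ (-1)^k · 7!/k! for k=0..7
= 7! - 7!/1! + 7!/2! - 7!/3! + 7!/4! - 7!/5! + 7!/6! - 7!/7!
= 5040 - 5040 + 2520 - 840 + 210 - 42 + 7 - 1
= 1854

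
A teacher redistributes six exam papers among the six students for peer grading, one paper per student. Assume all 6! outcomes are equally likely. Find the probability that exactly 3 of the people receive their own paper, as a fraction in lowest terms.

Favorable outcomes: C(6,3)·!3 = 20·2 = 40.
Total outcomes: 6! = 720.
Probability = 40/720 = 1/18.

1/18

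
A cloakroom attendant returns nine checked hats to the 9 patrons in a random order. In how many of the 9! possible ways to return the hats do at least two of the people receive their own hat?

# with exactly i fixed is C(9,i)·!(9-i); sum over i=2..9:
  i=2: C(9,2)·!7 = 36·1854 = 66744
  i=3: C(9,3)·!6 = 84·265 = 22260
  i=4: C(9,4)·!5 = 126·44 = 5544
  i=5: C(9,5)·!4 = 126·9 = 1134
  i=6: C(9,6)·!3 = 84·2 = 168
  i=7: C(9,7)·!2 = 36·1 = 36
  i=8: C(9,8)·!1 = 9·0 = 0
  i=9: C(9,9)·!0 = 1·1 = 1
Total = 95887.

95887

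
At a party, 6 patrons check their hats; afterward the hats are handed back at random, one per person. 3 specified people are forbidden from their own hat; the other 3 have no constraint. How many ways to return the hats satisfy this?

Inclusion-exclusion on the 3 forbidden self-matches:
Σ_{j=0}^{3} (-1)^j C(3,j)(6-j)!
= C(3,0)·6! - C(3,1)·5! + C(3,2)·4! - C(3,3)·3!
= 720 - 360 + 72 - 6
= 426

426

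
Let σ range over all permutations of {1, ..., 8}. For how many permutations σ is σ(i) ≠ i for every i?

14833

!8 = 8! · Σ_{k=0}^{8} (-1)^k/k!
= 8! - 8!/1! + 8!/2! - 8!/3! + 8!/4! - 8!/5! + 8!/6! - 8!/7! + 8!/8!
= 40320 - 40320 + 20160 - 6720 + 1680 - 336 + 56 - 8 + 1
= 14833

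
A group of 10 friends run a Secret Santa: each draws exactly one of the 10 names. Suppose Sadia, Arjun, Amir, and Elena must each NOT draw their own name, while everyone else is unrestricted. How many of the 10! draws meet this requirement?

2399760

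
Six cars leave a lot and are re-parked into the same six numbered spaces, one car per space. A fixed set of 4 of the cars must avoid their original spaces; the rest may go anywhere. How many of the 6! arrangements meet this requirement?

362

Let A_j be the event that the j-th constrained one is fixed. By inclusion-exclusion over the 4 events:
Σ_{j=0}^{4} (-1)^j C(4,j)(6-j)!
= C(4,0)·6! - C(4,1)·5! + C(4,2)·4! - C(4,3)·3! + C(4,4)·2!
= 720 - 480 + 144 - 24 + 2
= 362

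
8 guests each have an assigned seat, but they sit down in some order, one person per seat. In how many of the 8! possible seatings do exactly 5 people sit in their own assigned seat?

112

Pick the 5 fixed positions: C(8,5) = 56 ways.
The other 3 form a derangement: !3 = 2.
Total: 56 × 2 = 112.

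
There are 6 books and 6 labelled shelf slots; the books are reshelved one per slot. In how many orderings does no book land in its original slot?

The number of derangements of 6 is !6 = Σ_{k=0}^{6} (-1)^k·6!/k!
= 6! - 6!/1! + 6!/2! - 6!/3! + 6!/4! - 6!/5! + 6!/6!
= 720 - 720 + 360 - 120 + 30 - 6 + 1
= 265

265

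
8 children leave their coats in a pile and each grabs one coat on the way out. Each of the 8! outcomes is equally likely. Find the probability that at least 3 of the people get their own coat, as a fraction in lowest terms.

Favorable outcomes: Σ_{i≥3} C(8,i)·!(8-i) = 56·44 + 70·9 + 56·2 + 28·1 + 8·0 + 1·1 = 3235.
Total outcomes: 8! = 40320.
Probability = 3235/40320 = 647/8064.

647/8064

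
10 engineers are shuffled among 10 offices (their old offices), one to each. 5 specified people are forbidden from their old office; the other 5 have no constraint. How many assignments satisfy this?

Inclusion-exclusion on the 5 forbidden self-matches:
Σ_{j=0}^{5} (-1)^j C(5,j)(10-j)!
= C(5,0)·10! - C(5,1)·9! + C(5,2)·8! - C(5,3)·7! + C(5,4)·6! - C(5,5)·5!
= 3628800 - 1814400 + 403200 - 50400 + 3600 - 120
= 2170680

2170680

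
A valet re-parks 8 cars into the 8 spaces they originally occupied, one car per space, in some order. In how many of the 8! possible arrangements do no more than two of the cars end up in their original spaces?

Sum C(8,i)·!(8-i) for i = 0..2:
  i=0: C(8,0)·!8 = 1·14833 = 14833
  i=1: C(8,1)·!7 = 8·1854 = 14832
  i=2: C(8,2)·!6 = 28·265 = 7420
Total = 37085.

37085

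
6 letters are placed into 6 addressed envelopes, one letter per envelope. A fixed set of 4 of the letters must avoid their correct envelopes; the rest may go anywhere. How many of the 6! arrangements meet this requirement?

Let A_j be the event that the j-th constrained one is fixed. By inclusion-exclusion over the 4 events:
Σ_{j=0}^{4} (-1)^j C(4,j)(6-j)!
= C(4,0)·6! - C(4,1)·5! + C(4,2)·4! - C(4,3)·3! + C(4,4)·2!
= 720 - 480 + 144 - 24 + 2
= 362

362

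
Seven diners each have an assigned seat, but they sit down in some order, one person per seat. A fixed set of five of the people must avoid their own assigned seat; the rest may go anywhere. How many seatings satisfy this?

2428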